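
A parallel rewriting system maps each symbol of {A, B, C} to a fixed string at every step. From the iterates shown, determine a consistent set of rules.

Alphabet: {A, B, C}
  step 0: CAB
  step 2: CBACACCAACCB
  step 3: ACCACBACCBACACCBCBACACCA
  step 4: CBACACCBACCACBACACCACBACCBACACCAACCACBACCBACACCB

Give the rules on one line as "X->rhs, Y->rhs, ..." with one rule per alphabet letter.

A->CB, B->CA, C->AC

  step 3 ⇒ step 4: ACCACBACCBACACCBCBACACCA ⇒ CB·AC·AC·CB·AC·CA·CB·AC·AC·CA·CB·AC·CB·AC·AC·CA·AC·CA·CB·AC·CB·AC·AC·CB
    A ↦ CB
    B ↦ CA
    C ↦ AC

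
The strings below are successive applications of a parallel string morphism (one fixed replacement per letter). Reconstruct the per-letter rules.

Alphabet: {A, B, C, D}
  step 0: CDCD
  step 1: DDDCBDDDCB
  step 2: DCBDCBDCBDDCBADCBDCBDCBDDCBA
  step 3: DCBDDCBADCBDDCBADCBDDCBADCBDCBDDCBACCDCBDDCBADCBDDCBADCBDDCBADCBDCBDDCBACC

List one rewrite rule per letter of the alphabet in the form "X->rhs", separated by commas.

  step 2 ⇒ step 3: DCBDCBDCBDDCBADCBDCBDCBDDCBA ⇒ DCB·DD·CBA·DCB·DD·CBA·DCB·DD·CBA·DCB·DCB·DD·CBA·CC·DCB·DD·CBA·DCB·DD·CBA·DCB·DD·CBA·DCB·DCB·DD·CBA·CC
    A ↦ CC
    B ↦ CBA
    C ↦ DD
    D ↦ DCB

A->CC, B->CBA, C->DD, D->DCB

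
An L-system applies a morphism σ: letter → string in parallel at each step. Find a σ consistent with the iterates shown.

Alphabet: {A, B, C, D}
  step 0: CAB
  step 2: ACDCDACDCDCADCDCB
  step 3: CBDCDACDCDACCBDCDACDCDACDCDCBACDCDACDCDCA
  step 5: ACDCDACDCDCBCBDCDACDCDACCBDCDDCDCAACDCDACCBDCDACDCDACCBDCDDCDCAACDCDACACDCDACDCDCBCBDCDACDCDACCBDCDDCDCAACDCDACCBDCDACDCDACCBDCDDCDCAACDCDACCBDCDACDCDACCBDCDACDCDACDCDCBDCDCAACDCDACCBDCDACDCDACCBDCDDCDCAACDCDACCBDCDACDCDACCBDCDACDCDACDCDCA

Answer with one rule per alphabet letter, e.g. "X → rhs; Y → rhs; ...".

  step 2 ⇒ step 3: ACDCDACDCDCADCDCB ⇒ CB·DCD·AC·DCD·AC·CB·DCD·AC·DCD·AC·DCD·CB·AC·DCD·AC·DCD·CA
    A ↦ CB
    B ↦ CA
    C ↦ DCD
    D ↦ AC

A->CB, B->CA, C->DCD, D->AC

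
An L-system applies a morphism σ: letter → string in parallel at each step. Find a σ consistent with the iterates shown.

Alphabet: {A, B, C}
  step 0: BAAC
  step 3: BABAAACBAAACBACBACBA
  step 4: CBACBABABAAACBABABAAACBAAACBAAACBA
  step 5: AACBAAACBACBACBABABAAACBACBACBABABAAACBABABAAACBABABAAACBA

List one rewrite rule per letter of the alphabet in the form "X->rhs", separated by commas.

  step 4 ⇒ step 5: CBACBABABAAACBABABAAACBAAACBAAACBA ⇒ AA·C·BA·AA·C·BA·C·BA·C·BA·BA·BA·AA·C·BA·C·BA·C·BA·BA·BA·AA·C·BA·BA·BA·AA·C·BA·BA·BA·AA·C·BA
    A ↦ BA
    B ↦ C
    C ↦ AA

A->BA, B->C, C->AA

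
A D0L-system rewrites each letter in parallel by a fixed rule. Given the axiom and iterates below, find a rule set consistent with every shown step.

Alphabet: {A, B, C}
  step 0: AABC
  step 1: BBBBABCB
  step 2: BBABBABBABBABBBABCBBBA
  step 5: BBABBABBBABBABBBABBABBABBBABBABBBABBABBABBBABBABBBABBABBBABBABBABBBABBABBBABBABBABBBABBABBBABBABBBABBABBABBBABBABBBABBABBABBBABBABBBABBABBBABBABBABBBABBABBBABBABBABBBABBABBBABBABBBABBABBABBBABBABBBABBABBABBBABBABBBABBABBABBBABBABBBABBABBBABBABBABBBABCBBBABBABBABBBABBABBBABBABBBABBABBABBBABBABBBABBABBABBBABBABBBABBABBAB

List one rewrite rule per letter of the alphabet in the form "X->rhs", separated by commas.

  step 1 ⇒ step 2: BBBBABCB ⇒ BBA·BBA·BBA·BBA·B·BBA·BCB·BBA
    A ↦ B
    B ↦ BBA
    C ↦ BCB

A->B, B->BBA, C->BCB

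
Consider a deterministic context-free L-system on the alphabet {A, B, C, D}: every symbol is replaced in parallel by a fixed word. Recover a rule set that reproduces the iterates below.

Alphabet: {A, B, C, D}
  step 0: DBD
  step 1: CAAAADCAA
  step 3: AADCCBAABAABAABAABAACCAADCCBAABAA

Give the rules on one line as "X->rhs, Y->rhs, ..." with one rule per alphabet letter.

A->C, B->AAD, C->BAA, D->CAA

  step 0 ⇒ step 1: DBD ⇒ CAA·AAD·CAA
    B ↦ AAD
    D ↦ CAA
    A ↦ C  (constrained at step 1)
    C ↦ BAA  (constrained at step 1)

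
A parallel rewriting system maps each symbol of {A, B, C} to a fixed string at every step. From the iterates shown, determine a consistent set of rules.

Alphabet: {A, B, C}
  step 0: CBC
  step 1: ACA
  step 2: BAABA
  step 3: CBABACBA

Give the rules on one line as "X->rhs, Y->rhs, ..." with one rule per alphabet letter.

  step 2 ⇒ step 3: BAABA ⇒ C·BA·BA·C·BA
    A ↦ BA
    B ↦ C
  step 0 ⇒ step 1: CBC ⇒ A·C·A
    C ↦ A

A->BA, B->C, C->A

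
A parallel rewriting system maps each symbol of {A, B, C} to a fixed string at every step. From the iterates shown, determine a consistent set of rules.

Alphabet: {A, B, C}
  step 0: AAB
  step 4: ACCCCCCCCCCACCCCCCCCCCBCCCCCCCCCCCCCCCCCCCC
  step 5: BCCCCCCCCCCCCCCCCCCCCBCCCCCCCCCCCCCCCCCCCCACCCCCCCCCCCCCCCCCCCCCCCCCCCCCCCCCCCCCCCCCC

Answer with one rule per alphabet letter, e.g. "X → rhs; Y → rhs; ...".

  step 4 ⇒ step 5: ACCCCCCCCCCACCCCCCCCCCBCCCCCCCCCCCCCCCCCCCC ⇒ B·CC·CC·CC·CC·CC·CC·CC·CC·CC·CC·B·CC·CC·CC·CC·CC·CC·CC·CC·CC·CC·ACC·CC·CC·CC·CC·CC·CC·CC·CC·CC·CC·CC·CC·CC·CC·CC·CC·CC·CC·CC·CC
    A ↦ B
    B ↦ ACC
    C ↦ CC

A->B, B->ACC, C->CC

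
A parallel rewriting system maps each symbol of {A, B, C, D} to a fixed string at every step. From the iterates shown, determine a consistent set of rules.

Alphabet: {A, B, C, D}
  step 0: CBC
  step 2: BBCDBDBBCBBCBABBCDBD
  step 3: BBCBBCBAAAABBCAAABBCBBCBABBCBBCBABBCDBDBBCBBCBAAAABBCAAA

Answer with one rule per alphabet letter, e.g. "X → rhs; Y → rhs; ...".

  step 2 ⇒ step 3: BBCDBDBBCBBCBABBCDBD ⇒ BBC·BBC·BA·AAA·BBC·AAA·BBC·BBC·BA·BBC·BBC·BA·BBC·DBD·BBC·BBC·BA·AAA·BBC·AAA
    A ↦ DBD
    B ↦ BBC
    C ↦ BA
    D ↦ AAA

A->DBD, B->BBC, C->BA, D->AAA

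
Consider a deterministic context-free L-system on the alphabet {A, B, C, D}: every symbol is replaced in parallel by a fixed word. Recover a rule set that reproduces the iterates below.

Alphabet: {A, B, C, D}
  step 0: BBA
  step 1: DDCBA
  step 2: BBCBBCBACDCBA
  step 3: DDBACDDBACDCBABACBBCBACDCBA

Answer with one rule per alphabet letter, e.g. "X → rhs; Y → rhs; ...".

  step 2 ⇒ step 3: BBCBBCBACDCBA ⇒ D·D·BAC·D·D·BAC·D·CBA·BAC·BBC·BAC·D·CBA
    A ↦ CBA
    B ↦ D
    C ↦ BAC
    D ↦ BBC

A->CBA, B->D, C->BAC, D->BBC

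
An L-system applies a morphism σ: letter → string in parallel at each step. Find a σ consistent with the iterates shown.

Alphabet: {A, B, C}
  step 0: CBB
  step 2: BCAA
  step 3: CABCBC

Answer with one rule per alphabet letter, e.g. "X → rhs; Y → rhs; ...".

A->BC, B->C, C->A

  step 2 ⇒ step 3: BCAA ⇒ C·A·BC·BC
    A ↦ BC
    B ↦ C
    C ↦ A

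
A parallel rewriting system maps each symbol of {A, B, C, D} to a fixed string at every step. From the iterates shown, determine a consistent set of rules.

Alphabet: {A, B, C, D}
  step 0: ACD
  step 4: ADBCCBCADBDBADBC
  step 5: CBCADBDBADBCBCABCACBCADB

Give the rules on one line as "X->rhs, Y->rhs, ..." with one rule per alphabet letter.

  step 4 ⇒ step 5: ADBCCBCADBDBADBC ⇒ C·BC·A·DB·DB·A·DB·C·BC·A·BC·A·C·BC·A·DB
    A ↦ C
    B ↦ A
    C ↦ DB
    D ↦ BC

A->C, B->A, C->DB, D->BC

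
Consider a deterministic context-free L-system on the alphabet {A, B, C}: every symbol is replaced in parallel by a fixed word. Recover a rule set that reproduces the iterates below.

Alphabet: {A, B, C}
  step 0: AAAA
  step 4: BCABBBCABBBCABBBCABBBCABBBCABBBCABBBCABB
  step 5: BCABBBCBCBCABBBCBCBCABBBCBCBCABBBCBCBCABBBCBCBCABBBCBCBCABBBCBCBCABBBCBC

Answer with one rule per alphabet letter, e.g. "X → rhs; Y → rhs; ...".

A->BB, B->BC, C->A

  step 4 ⇒ step 5: BCABBBCABBBCABBBCABBBCABBBCABBBCABBBCABB ⇒ BC·A·BB·BC·BC·BC·A·BB·BC·BC·BC·A·BB·BC·BC·BC·A·BB·BC·BC·BC·A·BB·BC·BC·BC·A·BB·BC·BC·BC·A·BB·BC·BC·BC·A·BB·BC·BC
    A ↦ BB
    B ↦ BC
    C ↦ A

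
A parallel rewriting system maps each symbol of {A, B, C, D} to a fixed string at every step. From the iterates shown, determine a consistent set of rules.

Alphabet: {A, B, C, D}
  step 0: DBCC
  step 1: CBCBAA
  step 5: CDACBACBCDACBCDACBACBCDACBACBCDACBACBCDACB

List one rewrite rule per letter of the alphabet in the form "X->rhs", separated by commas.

A->CD, B->CB, C->A, D->CB

  step 0 ⇒ step 1: DBCC ⇒ CB·CB·A·A
    B ↦ CB
    C ↦ A
    D ↦ CB
    A ↦ CD  (constrained at step 1)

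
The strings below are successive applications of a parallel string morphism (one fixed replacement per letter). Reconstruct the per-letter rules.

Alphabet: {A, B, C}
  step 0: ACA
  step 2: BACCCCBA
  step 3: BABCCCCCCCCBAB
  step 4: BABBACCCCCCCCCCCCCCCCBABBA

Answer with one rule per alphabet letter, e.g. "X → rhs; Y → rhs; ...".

  step 3 ⇒ step 4: BABCCCCCCCCBAB ⇒ BA·B·BA·CC·CC·CC·CC·CC·CC·CC·CC·BA·B·BA
    A ↦ B
    B ↦ BA
    C ↦ CC

A->B, B->BA, C->CC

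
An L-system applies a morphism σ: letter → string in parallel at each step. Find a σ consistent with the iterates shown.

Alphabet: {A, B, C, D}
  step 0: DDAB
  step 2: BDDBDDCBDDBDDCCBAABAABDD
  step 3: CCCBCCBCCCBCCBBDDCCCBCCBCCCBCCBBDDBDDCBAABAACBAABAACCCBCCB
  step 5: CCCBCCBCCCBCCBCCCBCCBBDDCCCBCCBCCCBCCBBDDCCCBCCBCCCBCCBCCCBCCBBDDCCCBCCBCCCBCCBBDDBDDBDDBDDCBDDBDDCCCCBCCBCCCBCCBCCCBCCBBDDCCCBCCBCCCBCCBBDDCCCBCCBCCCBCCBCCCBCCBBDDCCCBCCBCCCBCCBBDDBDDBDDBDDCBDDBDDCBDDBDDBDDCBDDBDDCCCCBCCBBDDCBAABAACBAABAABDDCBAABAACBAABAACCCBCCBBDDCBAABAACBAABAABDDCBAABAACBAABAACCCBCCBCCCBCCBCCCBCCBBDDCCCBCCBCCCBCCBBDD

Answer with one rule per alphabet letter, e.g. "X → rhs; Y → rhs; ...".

  step 2 ⇒ step 3: BDDBDDCBDDBDDCCBAABAABDD ⇒ C·CCB·CCB·C·CCB·CCB·BDD·C·CCB·CCB·C·CCB·CCB·BDD·BDD·C·BAA·BAA·C·BAA·BAA·C·CCB·CCB
    A ↦ BAA
    B ↦ C
    C ↦ BDD
    D ↦ CCB

A->BAA, B->C, C->BDD, D->CCB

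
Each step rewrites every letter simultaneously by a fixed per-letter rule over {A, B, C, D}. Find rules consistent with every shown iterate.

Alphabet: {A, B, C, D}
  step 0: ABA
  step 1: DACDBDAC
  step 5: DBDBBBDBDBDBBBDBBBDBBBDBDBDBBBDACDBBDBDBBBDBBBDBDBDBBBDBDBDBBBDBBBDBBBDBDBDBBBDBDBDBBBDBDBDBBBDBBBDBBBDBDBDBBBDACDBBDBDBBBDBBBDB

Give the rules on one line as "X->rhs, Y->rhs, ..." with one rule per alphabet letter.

A->DAC, B->DB, C->D, D->BB

  step 0 ⇒ step 1: ABA ⇒ DAC·DB·DAC
    A ↦ DAC
    B ↦ DB
    C ↦ D  (constrained at step 1)
    D ↦ BB  (constrained at step 1)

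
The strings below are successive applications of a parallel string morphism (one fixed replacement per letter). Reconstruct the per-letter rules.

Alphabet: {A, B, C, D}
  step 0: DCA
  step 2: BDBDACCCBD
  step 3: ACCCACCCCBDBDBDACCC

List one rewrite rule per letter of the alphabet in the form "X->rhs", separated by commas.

A->C, B->AC, C->BD, D->CC

  step 2 ⇒ step 3: BDBDACCCBD ⇒ AC·CC·AC·CC·C·BD·BD·BD·AC·CC
    A ↦ C
    B ↦ AC
    C ↦ BD
    D ↦ CC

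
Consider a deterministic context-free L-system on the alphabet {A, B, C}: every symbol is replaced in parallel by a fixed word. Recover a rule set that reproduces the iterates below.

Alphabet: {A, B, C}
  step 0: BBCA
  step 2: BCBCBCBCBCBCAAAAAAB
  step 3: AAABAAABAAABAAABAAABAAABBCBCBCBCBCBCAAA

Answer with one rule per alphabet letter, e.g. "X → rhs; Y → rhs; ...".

  step 2 ⇒ step 3: BCBCBCBCBCBCAAAAAAB ⇒ AAA·B·AAA·B·AAA·B·AAA·B·AAA·B·AAA·B·BC·BC·BC·BC·BC·BC·AAA
    A ↦ BC
    B ↦ AAA
    C ↦ B

A->BC, B->AAA, C->B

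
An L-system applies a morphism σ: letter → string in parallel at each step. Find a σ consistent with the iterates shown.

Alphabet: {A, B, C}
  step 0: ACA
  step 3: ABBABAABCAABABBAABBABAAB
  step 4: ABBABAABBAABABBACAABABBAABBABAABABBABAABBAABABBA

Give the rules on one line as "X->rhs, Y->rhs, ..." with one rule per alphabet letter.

A->AB, B->BA, C->CA

  step 3 ⇒ step 4: ABBABAABCAABABBAABBABAAB ⇒ AB·BA·BA·AB·BA·AB·AB·BA·CA·AB·AB·BA·AB·BA·BA·AB·AB·BA·BA·AB·BA·AB·AB·BA
    A ↦ AB
    B ↦ BA
    C ↦ CA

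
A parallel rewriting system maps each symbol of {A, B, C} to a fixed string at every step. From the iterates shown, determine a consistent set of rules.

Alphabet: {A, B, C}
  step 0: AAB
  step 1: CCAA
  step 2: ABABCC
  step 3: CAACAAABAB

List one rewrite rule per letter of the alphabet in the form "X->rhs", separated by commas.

  step 2 ⇒ step 3: ABABCC ⇒ C·AA·C·AA·AB·AB
    A ↦ C
    B ↦ AA
    C ↦ AB

A->C, B->AA, C->AB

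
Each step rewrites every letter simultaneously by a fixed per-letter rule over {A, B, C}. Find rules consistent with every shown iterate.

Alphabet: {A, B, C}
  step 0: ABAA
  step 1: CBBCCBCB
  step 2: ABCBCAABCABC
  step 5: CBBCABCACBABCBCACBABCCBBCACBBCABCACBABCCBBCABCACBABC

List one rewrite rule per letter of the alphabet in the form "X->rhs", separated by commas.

A->CB, B->BC, C->A

  step 1 ⇒ step 2: CBBCCBCB ⇒ A·BC·BC·A·A·BC·A·BC
    B ↦ BC
    C ↦ A
  step 0 ⇒ step 1: ABAA ⇒ CB·BC·CB·CB
    A ↦ CB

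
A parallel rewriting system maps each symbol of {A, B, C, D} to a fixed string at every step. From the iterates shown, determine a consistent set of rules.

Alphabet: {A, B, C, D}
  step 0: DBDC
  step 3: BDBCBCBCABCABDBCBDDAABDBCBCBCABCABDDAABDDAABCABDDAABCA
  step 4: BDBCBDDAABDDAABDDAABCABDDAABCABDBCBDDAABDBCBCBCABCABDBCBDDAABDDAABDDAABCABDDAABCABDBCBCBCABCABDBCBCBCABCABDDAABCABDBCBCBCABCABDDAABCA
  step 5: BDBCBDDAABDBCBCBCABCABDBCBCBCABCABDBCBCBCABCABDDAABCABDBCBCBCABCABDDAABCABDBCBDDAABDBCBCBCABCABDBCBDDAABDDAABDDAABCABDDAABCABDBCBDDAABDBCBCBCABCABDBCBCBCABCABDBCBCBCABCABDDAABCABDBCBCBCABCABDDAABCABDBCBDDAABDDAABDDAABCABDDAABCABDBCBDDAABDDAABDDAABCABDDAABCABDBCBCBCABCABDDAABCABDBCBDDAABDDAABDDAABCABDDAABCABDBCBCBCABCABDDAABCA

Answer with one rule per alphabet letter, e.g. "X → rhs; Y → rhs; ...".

A->BCA, B->BD, C->DAA, D->BC

  step 4 ⇒ step 5: BDBCBDDAABDDAABDDAABCABDDAABCABDBCBDDAABDBCBCBCABCABDBCBDDAABDDAABDDAABCABDDAABCABDBCBCBCABCABDBCBCBCABCABDDAABCABDBCBCBCABCABDDAABCA ⇒ BD·BC·BD·DAA·BD·BC·BC·BCA·BCA·BD·BC·BC·BCA·BCA·BD·BC·BC·BCA·BCA·BD·DAA·BCA·BD·BC·BC·BCA·BCA·BD·DAA·BCA·BD·BC·BD·DAA·BD·BC·BC·BCA·BCA·BD·BC·BD·DAA·BD·DAA·BD·DAA·BCA·BD·DAA·BCA·BD·BC·BD·DAA·BD·BC·BC·BCA·BCA·BD·BC·BC·BCA·BCA·BD·BC·BC·BCA·BCA·BD·DAA·BCA·BD·BC·BC·BCA·BCA·BD·DAA·BCA·BD·BC·BD·DAA·BD·DAA·BD·DAA·BCA·BD·DAA·BCA·BD·BC·BD·DAA·BD·DAA·BD·DAA·BCA·BD·DAA·BCA·BD·BC·BC·BCA·BCA·BD·DAA·BCA·BD·BC·BD·DAA·BD·DAA·BD·DAA·BCA·BD·DAA·BCA·BD·BC·BC·BCA·BCA·BD·DAA·BCA
    A ↦ BCA
    B ↦ BD
    C ↦ DAA
    D ↦ BC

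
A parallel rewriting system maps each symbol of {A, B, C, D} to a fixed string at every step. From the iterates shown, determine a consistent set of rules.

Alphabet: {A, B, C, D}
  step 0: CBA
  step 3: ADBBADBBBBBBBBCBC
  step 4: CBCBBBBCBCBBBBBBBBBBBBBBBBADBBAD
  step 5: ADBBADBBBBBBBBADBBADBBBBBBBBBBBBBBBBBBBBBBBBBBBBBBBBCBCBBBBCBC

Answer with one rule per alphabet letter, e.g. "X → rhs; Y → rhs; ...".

A->C, B->BB, C->AD, D->BC

  step 4 ⇒ step 5: CBCBBBBCBCBBBBBBBBBBBBBBBBADBBAD ⇒ AD·BB·AD·BB·BB·BB·BB·AD·BB·AD·BB·BB·BB·BB·BB·BB·BB·BB·BB·BB·BB·BB·BB·BB·BB·BB·C·BC·BB·BB·C·BC
    A ↦ C
    B ↦ BB
    C ↦ AD
    D ↦ BC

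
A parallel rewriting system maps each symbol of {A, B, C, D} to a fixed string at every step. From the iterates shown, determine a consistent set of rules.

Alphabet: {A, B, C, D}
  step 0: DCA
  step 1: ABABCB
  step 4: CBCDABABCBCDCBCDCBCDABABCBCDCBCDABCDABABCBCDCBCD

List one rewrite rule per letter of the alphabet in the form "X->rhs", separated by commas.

  step 0 ⇒ step 1: DCA ⇒ AB·AB·CB
    A ↦ CB
    C ↦ AB
    D ↦ AB
    B ↦ CD  (constrained at step 1)

A->CB, B->CD, C->AB, D->AB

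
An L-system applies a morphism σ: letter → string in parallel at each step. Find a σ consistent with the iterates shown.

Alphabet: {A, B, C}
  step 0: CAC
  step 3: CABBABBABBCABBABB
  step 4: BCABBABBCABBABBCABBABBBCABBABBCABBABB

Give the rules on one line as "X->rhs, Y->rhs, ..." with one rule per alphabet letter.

  step 3 ⇒ step 4: CABBABBABBCABBABB ⇒ B·C·ABB·ABB·C·ABB·ABB·C·ABB·ABB·B·C·ABB·ABB·C·ABB·ABB
    A ↦ C
    B ↦ ABB
    C ↦ B

A->C, B->ABB, C->B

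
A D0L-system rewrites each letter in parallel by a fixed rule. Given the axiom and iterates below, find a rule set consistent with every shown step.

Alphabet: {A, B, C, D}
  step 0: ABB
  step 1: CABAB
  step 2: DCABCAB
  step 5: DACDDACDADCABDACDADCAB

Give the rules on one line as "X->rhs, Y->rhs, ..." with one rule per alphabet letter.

A->C, B->AB, C->D, D->DA

  step 1 ⇒ step 2: CABAB ⇒ D·C·AB·C·AB
    A ↦ C
    B ↦ AB
    C ↦ D
    D ↦ DA  (constrained at step 2)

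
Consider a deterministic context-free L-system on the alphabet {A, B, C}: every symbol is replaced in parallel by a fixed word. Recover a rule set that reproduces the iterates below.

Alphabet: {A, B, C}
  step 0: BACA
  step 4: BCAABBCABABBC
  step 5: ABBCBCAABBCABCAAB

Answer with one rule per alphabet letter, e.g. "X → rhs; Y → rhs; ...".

A->BC, B->A, C->B

  step 4 ⇒ step 5: BCAABBCABABBC ⇒ A·B·BC·BC·A·A·B·BC·A·BC·A·A·B
    A ↦ BC
    B ↦ A
    C ↦ B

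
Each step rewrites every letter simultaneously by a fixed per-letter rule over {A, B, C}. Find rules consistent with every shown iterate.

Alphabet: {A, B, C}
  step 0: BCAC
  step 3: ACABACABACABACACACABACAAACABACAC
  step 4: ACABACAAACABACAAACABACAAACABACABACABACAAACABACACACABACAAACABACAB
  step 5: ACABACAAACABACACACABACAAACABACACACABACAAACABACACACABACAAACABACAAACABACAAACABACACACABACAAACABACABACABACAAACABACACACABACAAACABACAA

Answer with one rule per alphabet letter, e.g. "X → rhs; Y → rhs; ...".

A->AC, B->AA, C->AB

  step 4 ⇒ step 5: ACABACAAACABACAAACABACAAACABACABACABACAAACABACACACABACAAACABACAB ⇒ AC·AB·AC·AA·AC·AB·AC·AC·AC·AB·AC·AA·AC·AB·AC·AC·AC·AB·AC·AA·AC·AB·AC·AC·AC·AB·AC·AA·AC·AB·AC·AA·AC·AB·AC·AA·AC·AB·AC·AC·AC·AB·AC·AA·AC·AB·AC·AB·AC·AB·AC·AA·AC·AB·AC·AC·AC·AB·AC·AA·AC·AB·AC·AA
    A ↦ AC
    B ↦ AA
    C ↦ AB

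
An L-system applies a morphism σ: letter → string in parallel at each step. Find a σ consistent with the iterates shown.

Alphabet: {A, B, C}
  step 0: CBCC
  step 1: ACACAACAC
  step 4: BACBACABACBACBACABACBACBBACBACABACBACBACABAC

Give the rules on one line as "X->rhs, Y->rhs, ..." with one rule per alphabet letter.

A->B, B->ACA, C->AC

  step 0 ⇒ step 1: CBCC ⇒ AC·ACA·AC·AC
    B ↦ ACA
    C ↦ AC
    A ↦ B  (constrained at step 1)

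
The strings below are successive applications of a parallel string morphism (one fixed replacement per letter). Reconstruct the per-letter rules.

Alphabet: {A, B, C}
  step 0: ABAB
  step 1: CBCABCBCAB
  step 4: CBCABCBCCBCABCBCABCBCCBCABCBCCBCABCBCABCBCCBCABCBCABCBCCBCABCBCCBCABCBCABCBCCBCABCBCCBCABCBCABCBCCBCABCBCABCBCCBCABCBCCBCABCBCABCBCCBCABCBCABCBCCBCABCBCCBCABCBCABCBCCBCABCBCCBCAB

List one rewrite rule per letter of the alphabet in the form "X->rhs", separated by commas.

A->CBC, B->AB, C->CBC

  step 0 ⇒ step 1: ABAB ⇒ CBC·AB·CBC·AB
    A ↦ CBC
    B ↦ AB
    C ↦ CBC  (constrained at step 1)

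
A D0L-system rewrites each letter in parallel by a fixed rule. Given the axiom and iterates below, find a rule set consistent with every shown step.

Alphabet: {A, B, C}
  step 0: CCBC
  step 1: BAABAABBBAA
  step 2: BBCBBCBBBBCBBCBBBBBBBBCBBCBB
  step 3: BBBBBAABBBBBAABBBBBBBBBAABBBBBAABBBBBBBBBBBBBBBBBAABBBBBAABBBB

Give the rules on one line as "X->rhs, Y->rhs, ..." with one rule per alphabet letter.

  step 2 ⇒ step 3: BBCBBCBBBBCBBCBBBBBBBBCBBCBB ⇒ BB·BB·BAA·BB·BB·BAA·BB·BB·BB·BB·BAA·BB·BB·BAA·BB·BB·BB·BB·BB·BB·BB·BB·BAA·BB·BB·BAA·BB·BB
    B ↦ BB
    C ↦ BAA
  step 1 ⇒ step 2: BAABAABBBAA ⇒ BB·CBB·CBB·BB·CBB·CBB·BB·BB·BB·CBB·CBB
    A ↦ CBB

A->CBB, B->BB, C->BAA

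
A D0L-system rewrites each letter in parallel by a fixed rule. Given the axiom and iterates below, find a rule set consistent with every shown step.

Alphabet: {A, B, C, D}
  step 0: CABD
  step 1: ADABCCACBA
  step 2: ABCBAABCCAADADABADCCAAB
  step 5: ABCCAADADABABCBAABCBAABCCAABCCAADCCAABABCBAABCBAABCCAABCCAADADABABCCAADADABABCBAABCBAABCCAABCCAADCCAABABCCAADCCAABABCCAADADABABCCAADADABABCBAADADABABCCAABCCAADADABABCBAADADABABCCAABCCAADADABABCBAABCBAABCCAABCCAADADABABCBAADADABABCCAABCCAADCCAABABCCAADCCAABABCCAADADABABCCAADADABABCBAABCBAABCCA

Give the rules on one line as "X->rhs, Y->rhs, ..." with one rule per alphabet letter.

A->AB, B->CCA, C->AD, D->CBA

  step 1 ⇒ step 2: ADABCCACBA ⇒ AB·CBA·AB·CCA·AD·AD·AB·AD·CCA·AB
    A ↦ AB
    B ↦ CCA
    C ↦ AD
    D ↦ CBA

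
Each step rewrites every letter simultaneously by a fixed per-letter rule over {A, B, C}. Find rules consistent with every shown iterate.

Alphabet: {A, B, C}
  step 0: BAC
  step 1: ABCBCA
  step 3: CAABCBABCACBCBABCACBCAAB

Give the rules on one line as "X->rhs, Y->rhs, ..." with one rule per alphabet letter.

A->CB, B->AB, C->CA

  step 0 ⇒ step 1: BAC ⇒ AB·CB·CA
    A ↦ CB
    B ↦ AB
    C ↦ CA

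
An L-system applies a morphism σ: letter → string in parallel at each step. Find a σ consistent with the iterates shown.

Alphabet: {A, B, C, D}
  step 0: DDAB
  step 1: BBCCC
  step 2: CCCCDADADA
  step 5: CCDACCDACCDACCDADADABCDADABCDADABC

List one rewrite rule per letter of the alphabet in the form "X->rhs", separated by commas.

  step 1 ⇒ step 2: BBCCC ⇒ CC·CC·DA·DA·DA
    B ↦ CC
    C ↦ DA
  step 0 ⇒ step 1: DDAB ⇒ B·B·C·CC
    A ↦ C
  step 0 ⇒ step 1: DDAB ⇒ B·B·C·CC
    D ↦ B

A->C, B->CC, C->DA, D->B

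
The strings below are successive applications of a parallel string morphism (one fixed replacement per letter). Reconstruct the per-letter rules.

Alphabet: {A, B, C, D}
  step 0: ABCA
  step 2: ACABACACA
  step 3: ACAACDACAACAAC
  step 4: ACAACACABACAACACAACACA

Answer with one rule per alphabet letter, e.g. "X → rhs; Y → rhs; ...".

  step 3 ⇒ step 4: ACAACDACAACAAC ⇒ AC·A·AC·AC·A·B·AC·A·AC·AC·A·AC·AC·A
    A ↦ AC
    C ↦ A
    D ↦ B
  step 2 ⇒ step 3: ACABACACA ⇒ AC·A·AC·D·AC·A·AC·A·AC
    B ↦ D

A->AC, B->D, C->A, D->B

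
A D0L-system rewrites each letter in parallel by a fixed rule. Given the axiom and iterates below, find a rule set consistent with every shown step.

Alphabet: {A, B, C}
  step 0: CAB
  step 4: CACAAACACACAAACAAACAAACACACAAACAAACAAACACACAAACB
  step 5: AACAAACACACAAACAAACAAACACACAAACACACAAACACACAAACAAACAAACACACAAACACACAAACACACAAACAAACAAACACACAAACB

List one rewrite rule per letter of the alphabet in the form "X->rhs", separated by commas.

A->CA, B->CB, C->AA

  step 4 ⇒ step 5: CACAAACACACAAACAAACAAACACACAAACAAACAAACACACAAACB ⇒ AA·CA·AA·CA·CA·CA·AA·CA·AA·CA·AA·CA·CA·CA·AA·CA·CA·CA·AA·CA·CA·CA·AA·CA·AA·CA·AA·CA·CA·CA·AA·CA·CA·CA·AA·CA·CA·CA·AA·CA·AA·CA·AA·CA·CA·CA·AA·CB
    A ↦ CA
    B ↦ CB
    C ↦ AA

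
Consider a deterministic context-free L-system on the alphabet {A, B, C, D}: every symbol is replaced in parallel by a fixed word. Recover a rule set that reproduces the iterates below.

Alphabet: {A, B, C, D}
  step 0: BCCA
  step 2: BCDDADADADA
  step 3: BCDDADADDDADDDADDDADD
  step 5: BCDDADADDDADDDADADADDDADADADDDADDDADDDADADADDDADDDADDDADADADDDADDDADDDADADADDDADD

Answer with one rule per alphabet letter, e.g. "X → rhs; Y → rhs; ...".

A->DD, B->BC, C->D, D->DA

  step 2 ⇒ step 3: BCDDADADADA ⇒ BC·D·DA·DA·DD·DA·DD·DA·DD·DA·DD
    A ↦ DD
    B ↦ BC
    C ↦ D
    D ↦ DA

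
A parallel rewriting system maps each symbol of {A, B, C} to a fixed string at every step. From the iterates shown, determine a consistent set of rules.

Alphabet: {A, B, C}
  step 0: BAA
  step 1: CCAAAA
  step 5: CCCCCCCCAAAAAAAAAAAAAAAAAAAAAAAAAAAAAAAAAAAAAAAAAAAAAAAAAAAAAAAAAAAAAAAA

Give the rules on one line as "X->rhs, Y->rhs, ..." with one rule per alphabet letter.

  step 0 ⇒ step 1: BAA ⇒ CC·AA·AA
    A ↦ AA
    B ↦ CC
    C ↦ B  (constrained at step 1)

A->AA, B->CC, C->B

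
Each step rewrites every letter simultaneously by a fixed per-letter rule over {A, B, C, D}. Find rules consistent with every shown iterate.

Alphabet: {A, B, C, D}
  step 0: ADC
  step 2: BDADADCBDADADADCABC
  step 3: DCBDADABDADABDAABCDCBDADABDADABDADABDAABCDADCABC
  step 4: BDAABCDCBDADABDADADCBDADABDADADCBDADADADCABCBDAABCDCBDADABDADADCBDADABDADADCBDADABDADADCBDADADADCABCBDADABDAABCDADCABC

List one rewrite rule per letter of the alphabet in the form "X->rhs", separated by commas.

A->DA, B->DC, C->ABC, D->BDA

  step 3 ⇒ step 4: DCBDADABDADABDAABCDCBDADABDADABDADABDAABCDADCABC ⇒ BDA·ABC·DC·BDA·DA·BDA·DA·DC·BDA·DA·BDA·DA·DC·BDA·DA·DA·DC·ABC·BDA·ABC·DC·BDA·DA·BDA·DA·DC·BDA·DA·BDA·DA·DC·BDA·DA·BDA·DA·DC·BDA·DA·DA·DC·ABC·BDA·DA·BDA·ABC·DA·DC·ABC
    A ↦ DA
    B ↦ DC
    C ↦ ABC
    D ↦ BDA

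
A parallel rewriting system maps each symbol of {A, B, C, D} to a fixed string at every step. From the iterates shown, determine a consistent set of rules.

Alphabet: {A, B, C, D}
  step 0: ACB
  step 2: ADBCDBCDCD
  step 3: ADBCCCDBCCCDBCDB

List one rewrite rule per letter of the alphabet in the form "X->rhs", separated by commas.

  step 2 ⇒ step 3: ADBCDBCDCD ⇒ AD·B·CC·CD·B·CC·CD·B·CD·B
    A ↦ AD
    B ↦ CC
    C ↦ CD
    D ↦ B

A->AD, B->CC, C->CD, D->B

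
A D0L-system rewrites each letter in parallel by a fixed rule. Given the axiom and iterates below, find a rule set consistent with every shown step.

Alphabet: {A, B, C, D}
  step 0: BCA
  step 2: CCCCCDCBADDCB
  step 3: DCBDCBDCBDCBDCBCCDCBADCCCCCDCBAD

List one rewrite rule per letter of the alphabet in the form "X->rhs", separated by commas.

  step 2 ⇒ step 3: CCCCCDCBADDCB ⇒ DCB·DCB·DCB·DCB·DCB·CC·DCB·AD·C·CC·CC·DCB·AD
    A ↦ C
    B ↦ AD
    C ↦ DCB
    D ↦ CC

A->C, B->AD, C->DCB, D->CC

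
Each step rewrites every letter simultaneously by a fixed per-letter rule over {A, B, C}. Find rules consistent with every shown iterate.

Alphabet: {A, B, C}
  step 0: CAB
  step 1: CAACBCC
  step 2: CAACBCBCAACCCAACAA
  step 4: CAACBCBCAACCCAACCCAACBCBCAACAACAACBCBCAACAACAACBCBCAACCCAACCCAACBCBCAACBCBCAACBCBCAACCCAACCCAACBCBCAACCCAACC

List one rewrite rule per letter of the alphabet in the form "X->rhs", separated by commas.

  step 1 ⇒ step 2: CAACBCC ⇒ CAA·CB·CB·CAA·CC·CAA·CAA
    A ↦ CB
    B ↦ CC
    C ↦ CAA

A->CB, B->CC, C->CAA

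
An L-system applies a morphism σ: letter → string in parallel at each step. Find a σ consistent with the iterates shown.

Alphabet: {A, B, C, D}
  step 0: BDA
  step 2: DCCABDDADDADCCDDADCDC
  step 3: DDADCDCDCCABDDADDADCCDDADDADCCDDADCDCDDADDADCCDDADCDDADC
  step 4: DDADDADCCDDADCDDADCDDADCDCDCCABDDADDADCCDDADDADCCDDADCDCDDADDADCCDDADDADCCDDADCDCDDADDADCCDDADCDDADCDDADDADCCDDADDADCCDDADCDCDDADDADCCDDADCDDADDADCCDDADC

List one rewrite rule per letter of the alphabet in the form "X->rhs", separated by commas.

A->DCC, B->AB, C->DC, D->DDA

  step 3 ⇒ step 4: DDADCDCDCCABDDADDADCCDDADDADCCDDADCDCDDADDADCCDDADCDDADC ⇒ DDA·DDA·DCC·DDA·DC·DDA·DC·DDA·DC·DC·DCC·AB·DDA·DDA·DCC·DDA·DDA·DCC·DDA·DC·DC·DDA·DDA·DCC·DDA·DDA·DCC·DDA·DC·DC·DDA·DDA·DCC·DDA·DC·DDA·DC·DDA·DDA·DCC·DDA·DDA·DCC·DDA·DC·DC·DDA·DDA·DCC·DDA·DC·DDA·DDA·DCC·DDA·DC
    A ↦ DCC
    B ↦ AB
    C ↦ DC
    D ↦ DDA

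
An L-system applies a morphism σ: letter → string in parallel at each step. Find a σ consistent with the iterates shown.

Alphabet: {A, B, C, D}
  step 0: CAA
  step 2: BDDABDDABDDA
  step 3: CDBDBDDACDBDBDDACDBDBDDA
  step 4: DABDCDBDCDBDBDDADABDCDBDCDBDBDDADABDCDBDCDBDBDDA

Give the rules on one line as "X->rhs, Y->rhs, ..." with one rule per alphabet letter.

A->DA, B->CD, C->DA, D->BD

  step 3 ⇒ step 4: CDBDBDDACDBDBDDACDBDBDDA ⇒ DA·BD·CD·BD·CD·BD·BD·DA·DA·BD·CD·BD·CD·BD·BD·DA·DA·BD·CD·BD·CD·BD·BD·DA
    A ↦ DA
    B ↦ CD
    C ↦ DA
    D ↦ BD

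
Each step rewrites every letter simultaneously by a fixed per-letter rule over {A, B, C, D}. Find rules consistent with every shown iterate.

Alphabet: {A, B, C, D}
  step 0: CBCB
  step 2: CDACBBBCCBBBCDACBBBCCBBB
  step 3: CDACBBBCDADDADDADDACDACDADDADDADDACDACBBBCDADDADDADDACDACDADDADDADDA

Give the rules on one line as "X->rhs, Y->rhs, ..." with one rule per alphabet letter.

  step 2 ⇒ step 3: CDACBBBCCBBBCDACBBBCCBBB ⇒ CDA·C·BBB·CDA·DDA·DDA·DDA·CDA·CDA·DDA·DDA·DDA·CDA·C·BBB·CDA·DDA·DDA·DDA·CDA·CDA·DDA·DDA·DDA
    A ↦ BBB
    B ↦ DDA
    C ↦ CDA
    D ↦ C

A->BBB, B->DDA, C->CDA, D->C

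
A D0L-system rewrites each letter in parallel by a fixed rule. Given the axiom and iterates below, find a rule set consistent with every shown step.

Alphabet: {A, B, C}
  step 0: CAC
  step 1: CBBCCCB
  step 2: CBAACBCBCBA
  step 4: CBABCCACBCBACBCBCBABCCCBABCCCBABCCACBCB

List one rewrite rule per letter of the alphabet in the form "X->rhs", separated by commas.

A->BCC, B->A, C->CB

  step 1 ⇒ step 2: CBBCCCB ⇒ CB·A·A·CB·CB·CB·A
    B ↦ A
    C ↦ CB
  step 0 ⇒ step 1: CAC ⇒ CB·BCC·CB
    A ↦ BCC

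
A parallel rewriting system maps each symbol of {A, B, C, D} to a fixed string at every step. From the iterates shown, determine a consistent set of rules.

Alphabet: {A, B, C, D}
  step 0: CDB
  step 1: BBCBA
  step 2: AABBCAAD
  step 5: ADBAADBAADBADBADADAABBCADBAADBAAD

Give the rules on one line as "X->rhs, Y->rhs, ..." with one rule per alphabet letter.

  step 1 ⇒ step 2: BBCBA ⇒ A·A·BBC·A·AD
    A ↦ AD
    B ↦ A
    C ↦ BBC
  step 0 ⇒ step 1: CDB ⇒ BBC·B·A
    D ↦ B

A->AD, B->A, C->BBC, D->B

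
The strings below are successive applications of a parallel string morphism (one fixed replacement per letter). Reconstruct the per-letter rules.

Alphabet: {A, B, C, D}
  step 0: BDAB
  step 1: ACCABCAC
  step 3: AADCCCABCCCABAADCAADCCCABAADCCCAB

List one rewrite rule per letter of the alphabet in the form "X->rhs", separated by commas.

  step 0 ⇒ step 1: BDAB ⇒ AC·CAB·C·AC
    A ↦ C
    B ↦ AC
    D ↦ CAB
    C ↦ AAD  (constrained at step 1)

A->C, B->AC, C->AAD, D->CAB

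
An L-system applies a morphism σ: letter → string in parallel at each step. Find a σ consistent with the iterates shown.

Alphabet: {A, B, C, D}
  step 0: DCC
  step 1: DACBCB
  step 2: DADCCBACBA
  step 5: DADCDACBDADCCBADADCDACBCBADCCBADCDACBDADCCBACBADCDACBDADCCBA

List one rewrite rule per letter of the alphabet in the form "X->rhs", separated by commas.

  step 1 ⇒ step 2: DACBCB ⇒ DA·DC·CB·A·CB·A
    A ↦ DC
    B ↦ A
    C ↦ CB
    D ↦ DA

A->DC, B->A, C->CB, D->DA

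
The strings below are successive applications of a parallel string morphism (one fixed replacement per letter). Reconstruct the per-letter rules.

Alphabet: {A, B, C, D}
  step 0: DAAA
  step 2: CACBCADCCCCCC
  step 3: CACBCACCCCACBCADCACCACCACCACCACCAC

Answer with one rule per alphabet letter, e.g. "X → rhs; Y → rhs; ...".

  step 2 ⇒ step 3: CACBCADCCCCCC ⇒ CAC·B·CAC·CC·CAC·B·CAD·CAC·CAC·CAC·CAC·CAC·CAC
    A ↦ B
    B ↦ CC
    C ↦ CAC
    D ↦ CAD

A->B, B->CC, C->CAC, D->CAD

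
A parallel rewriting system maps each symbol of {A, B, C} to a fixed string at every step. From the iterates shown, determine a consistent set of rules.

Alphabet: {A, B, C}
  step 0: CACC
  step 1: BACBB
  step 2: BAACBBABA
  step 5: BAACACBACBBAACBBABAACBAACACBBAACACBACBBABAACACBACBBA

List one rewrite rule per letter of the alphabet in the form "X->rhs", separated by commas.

A->AC, B->BA, C->B

  step 1 ⇒ step 2: BACBB ⇒ BA·AC·B·BA·BA
    A ↦ AC
    B ↦ BA
    C ↦ B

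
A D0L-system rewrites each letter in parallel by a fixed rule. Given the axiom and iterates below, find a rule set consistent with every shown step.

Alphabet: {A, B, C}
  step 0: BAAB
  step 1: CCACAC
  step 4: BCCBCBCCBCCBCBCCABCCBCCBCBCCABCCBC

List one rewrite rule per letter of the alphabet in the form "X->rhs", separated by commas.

  step 0 ⇒ step 1: BAAB ⇒ C·CA·CA·C
    A ↦ CA
    B ↦ C
    C ↦ BC  (constrained at step 1)

A->CA, B->C, C->BC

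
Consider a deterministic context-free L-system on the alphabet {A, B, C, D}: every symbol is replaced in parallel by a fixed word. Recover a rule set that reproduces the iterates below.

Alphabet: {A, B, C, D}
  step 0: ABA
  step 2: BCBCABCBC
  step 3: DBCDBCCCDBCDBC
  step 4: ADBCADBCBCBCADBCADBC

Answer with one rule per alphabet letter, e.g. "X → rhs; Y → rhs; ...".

A->CC, B->D, C->BC, D->A

  step 3 ⇒ step 4: DBCDBCCCDBCDBC ⇒ A·D·BC·A·D·BC·BC·BC·A·D·BC·A·D·BC
    B ↦ D
    C ↦ BC
    D ↦ A
  step 2 ⇒ step 3: BCBCABCBC ⇒ D·BC·D·BC·CC·D·BC·D·BC
    A ↦ CC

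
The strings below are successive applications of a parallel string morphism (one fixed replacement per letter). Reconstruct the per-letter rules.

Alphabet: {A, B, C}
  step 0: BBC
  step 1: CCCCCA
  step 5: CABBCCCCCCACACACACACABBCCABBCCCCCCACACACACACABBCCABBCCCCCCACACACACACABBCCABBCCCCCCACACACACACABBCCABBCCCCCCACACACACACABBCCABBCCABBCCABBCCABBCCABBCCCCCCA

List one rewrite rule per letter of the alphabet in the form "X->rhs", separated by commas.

A->BBC, B->CC, C->CA

  step 0 ⇒ step 1: BBC ⇒ CC·CC·CA
    B ↦ CC
    C ↦ CA
    A ↦ BBC  (constrained at step 1)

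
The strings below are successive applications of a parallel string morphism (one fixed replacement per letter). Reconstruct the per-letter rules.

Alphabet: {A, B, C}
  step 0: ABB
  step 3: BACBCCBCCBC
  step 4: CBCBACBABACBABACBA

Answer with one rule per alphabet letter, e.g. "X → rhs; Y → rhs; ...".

  step 3 ⇒ step 4: BACBCCBCCBC ⇒ C·BC·BA·C·BA·BA·C·BA·BA·C·BA
    A ↦ BC
    B ↦ C
    C ↦ BA

A->BC, B->C, C->BA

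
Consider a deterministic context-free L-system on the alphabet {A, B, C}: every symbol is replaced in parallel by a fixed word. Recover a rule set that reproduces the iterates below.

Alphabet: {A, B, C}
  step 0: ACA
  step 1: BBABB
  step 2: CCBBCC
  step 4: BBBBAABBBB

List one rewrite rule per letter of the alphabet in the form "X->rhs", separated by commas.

  step 1 ⇒ step 2: BBABB ⇒ C·C·BB·C·C
    A ↦ BB
    B ↦ C
  step 0 ⇒ step 1: ACA ⇒ BB·A·BB
    C ↦ A

A->BB, B->C, C->A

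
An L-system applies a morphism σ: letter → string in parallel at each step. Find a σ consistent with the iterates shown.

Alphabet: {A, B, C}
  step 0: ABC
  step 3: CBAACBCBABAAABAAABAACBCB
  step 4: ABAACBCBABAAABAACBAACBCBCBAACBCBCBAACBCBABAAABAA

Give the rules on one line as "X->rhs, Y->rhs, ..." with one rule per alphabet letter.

  step 3 ⇒ step 4: CBAACBCBABAAABAAABAACBCB ⇒ AB·AA·CB·CB·AB·AA·AB·AA·CB·AA·CB·CB·CB·AA·CB·CB·CB·AA·CB·CB·AB·AA·AB·AA
    A ↦ CB
    B ↦ AA
    C ↦ AB

A->CB, B->AA, C->AB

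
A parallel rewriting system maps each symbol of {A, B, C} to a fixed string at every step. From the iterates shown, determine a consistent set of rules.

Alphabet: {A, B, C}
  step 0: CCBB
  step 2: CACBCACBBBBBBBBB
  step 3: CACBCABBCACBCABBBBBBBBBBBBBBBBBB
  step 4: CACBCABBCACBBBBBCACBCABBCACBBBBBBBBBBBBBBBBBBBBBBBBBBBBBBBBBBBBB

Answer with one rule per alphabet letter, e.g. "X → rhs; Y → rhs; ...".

A->CB, B->BB, C->CA

  step 3 ⇒ step 4: CACBCABBCACBCABBBBBBBBBBBBBBBBBB ⇒ CA·CB·CA·BB·CA·CB·BB·BB·CA·CB·CA·BB·CA·CB·BB·BB·BB·BB·BB·BB·BB·BB·BB·BB·BB·BB·BB·BB·BB·BB·BB·BB
    A ↦ CB
    B ↦ BB
    C ↦ CA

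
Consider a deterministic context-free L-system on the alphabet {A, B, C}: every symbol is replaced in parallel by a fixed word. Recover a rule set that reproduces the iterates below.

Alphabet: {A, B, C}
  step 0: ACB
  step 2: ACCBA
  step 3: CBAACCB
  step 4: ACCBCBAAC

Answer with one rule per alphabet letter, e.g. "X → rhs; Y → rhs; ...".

  step 3 ⇒ step 4: CBAACCB ⇒ A·C·CB·CB·A·A·C
    A ↦ CB
    B ↦ C
    C ↦ A

A->CB, B->C, C->A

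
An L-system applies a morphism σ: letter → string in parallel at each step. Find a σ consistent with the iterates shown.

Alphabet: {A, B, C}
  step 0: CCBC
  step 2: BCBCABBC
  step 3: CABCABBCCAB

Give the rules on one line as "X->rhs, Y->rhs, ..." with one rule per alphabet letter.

  step 2 ⇒ step 3: BCBCABBC ⇒ C·AB·C·AB·B·C·C·AB
    A ↦ B
    B ↦ C
    C ↦ AB

A->B, B->C, C->AB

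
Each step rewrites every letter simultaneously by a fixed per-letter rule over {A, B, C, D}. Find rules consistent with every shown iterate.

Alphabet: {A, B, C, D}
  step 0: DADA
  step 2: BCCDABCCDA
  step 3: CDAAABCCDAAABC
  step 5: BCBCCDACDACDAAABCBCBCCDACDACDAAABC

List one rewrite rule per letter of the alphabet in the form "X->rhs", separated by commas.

A->BC, B->CD, C->A, D->A

  step 2 ⇒ step 3: BCCDABCCDA ⇒ CD·A·A·A·BC·CD·A·A·A·BC
    A ↦ BC
    B ↦ CD
    C ↦ A
    D ↦ A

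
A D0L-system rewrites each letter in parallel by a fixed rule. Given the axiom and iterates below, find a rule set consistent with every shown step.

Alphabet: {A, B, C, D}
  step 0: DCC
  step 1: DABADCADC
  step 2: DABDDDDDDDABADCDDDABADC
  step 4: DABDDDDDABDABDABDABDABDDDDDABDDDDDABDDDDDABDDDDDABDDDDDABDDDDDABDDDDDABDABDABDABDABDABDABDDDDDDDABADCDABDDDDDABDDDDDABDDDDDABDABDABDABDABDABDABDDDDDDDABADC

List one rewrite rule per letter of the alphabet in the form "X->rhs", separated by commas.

A->DD, B->DD, C->ADC, D->DAB

  step 1 ⇒ step 2: DABADCADC ⇒ DAB·DD·DD·DD·DAB·ADC·DD·DAB·ADC
    A ↦ DD
    B ↦ DD
    C ↦ ADC
    D ↦ DAB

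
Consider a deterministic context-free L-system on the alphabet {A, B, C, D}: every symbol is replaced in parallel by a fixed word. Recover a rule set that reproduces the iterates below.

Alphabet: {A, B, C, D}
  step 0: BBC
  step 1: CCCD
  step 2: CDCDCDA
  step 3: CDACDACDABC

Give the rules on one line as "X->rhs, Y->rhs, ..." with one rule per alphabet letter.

A->BC, B->C, C->CD, D->A

  step 2 ⇒ step 3: CDCDCDA ⇒ CD·A·CD·A·CD·A·BC
    A ↦ BC
    C ↦ CD
    D ↦ A
  step 0 ⇒ step 1: BBC ⇒ C·C·CD
    B ↦ C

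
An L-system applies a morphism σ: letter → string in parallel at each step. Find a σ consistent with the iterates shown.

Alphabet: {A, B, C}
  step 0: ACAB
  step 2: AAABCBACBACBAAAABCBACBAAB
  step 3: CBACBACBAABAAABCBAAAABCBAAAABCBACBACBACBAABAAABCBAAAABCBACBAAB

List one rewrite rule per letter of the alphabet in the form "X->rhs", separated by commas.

  step 2 ⇒ step 3: AAABCBACBACBAAAABCBACBAAB ⇒ CBA·CBA·CBA·AB·AA·AB·CBA·AA·AB·CBA·AA·AB·CBA·CBA·CBA·CBA·AB·AA·AB·CBA·AA·AB·CBA·CBA·AB
    A ↦ CBA
    B ↦ AB
    C ↦ AA

A->CBA, B->AB, C->AA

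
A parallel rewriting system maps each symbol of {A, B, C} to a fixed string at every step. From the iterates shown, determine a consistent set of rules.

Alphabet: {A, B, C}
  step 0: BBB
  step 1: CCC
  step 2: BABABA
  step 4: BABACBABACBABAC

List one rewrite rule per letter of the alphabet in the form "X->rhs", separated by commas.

A->CB, B->C, C->BA

  step 1 ⇒ step 2: CCC ⇒ BA·BA·BA
    C ↦ BA
    A ↦ CB  (constrained at step 2)
  step 0 ⇒ step 1: BBB ⇒ C·C·C
    B ↦ C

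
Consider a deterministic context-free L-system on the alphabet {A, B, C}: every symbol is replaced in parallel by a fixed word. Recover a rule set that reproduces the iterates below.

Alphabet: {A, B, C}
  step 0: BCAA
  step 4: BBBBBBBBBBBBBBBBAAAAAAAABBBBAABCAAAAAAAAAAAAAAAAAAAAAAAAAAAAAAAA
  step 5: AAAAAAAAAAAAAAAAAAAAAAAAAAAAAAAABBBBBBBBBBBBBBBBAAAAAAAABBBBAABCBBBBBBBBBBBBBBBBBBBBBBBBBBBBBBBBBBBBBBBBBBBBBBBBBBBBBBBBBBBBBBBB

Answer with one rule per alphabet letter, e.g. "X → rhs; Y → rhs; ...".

  step 4 ⇒ step 5: BBBBBBBBBBBBBBBBAAAAAAAABBBBAABCAAAAAAAAAAAAAAAAAAAAAAAAAAAAAAAA ⇒ AA·AA·AA·AA·AA·AA·AA·AA·AA·AA·AA·AA·AA·AA·AA·AA·BB·BB·BB·BB·BB·BB·BB·BB·AA·AA·AA·AA·BB·BB·AA·BC·BB·BB·BB·BB·BB·BB·BB·BB·BB·BB·BB·BB·BB·BB·BB·BB·BB·BB·BB·BB·BB·BB·BB·BB·BB·BB·BB·BB·BB·BB·BB·BB
    A ↦ BB
    B ↦ AA
    C ↦ BC

A->BB, B->AA, C->BC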